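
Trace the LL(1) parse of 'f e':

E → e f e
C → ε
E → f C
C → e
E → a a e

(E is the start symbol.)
Stack is shown with the top on the left.

Stack  Input  Action
--------------------
E $    f e $  output E → f C
f C $  f e $  match 'f'
C $    e $    output C → e
e $    e $    match 'e'
$      $      accept

The string is accepted.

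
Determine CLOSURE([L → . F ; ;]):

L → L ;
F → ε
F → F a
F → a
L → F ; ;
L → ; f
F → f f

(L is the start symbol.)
{ [F → . F a], [F → . a], [F → . f f], [F → .], [L → . F ; ;] }

Start with: [L → . F ; ;]
  [L → . F ; ;] has the dot before F: add [F → .], [F → . F a], [F → . a], [F → . f f]
No further items can be added.

CLOSURE = { [F → . F a], [F → . a], [F → . f f], [F → .], [L → . F ; ;] }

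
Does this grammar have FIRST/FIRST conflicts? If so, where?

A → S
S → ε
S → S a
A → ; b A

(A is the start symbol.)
A FIRST/FIRST conflict occurs when two productions N → α and N → β for the same non-terminal have FIRST(α) ∩ FIRST(β) ≠ ∅ (with ε ∈ FIRST of a nullable right-hand side, so two nullable alternatives also conflict).

FIRST sets of the non-terminals at (or reachable through a nullable prefix from) the front of some alternative:
  FIRST(S) = { 'a', ε }

Productions for A:
  A → S: FIRST = { 'a', ε }
  A → ; b A: FIRST = { ';' }
Productions for S:
  S → ε: FIRST = { ε }
  S → S a: FIRST = { 'a' }

All alternatives of each non-terminal have pairwise disjoint FIRST sets.

Answer: No FIRST/FIRST conflicts.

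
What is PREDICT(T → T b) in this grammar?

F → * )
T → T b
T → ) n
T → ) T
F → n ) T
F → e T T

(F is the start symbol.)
{ ')' }

PREDICT(T → T b) = (FIRST(RHS) \ {ε}) ∪ (FOLLOW(T) if ε ∈ FIRST(RHS), i.e. RHS ⇒* ε)
FIRST(T) = { ')' }
FIRST(T b) = { ')' }
ε ∉ FIRST(T b), so FOLLOW(T) is not added.
PREDICT(T → T b) = { ')' }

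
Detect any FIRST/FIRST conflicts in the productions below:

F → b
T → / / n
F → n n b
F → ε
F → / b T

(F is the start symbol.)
A FIRST/FIRST conflict occurs when two productions N → α and N → β for the same non-terminal have FIRST(α) ∩ FIRST(β) ≠ ∅ (with ε ∈ FIRST of a nullable right-hand side, so two nullable alternatives also conflict).

Productions for F:
  F → b: FIRST = { 'b' }
  F → n n b: FIRST = { 'n' }
  F → ε: FIRST = { ε }
  F → / b T: FIRST = { '/' }
T has only one production, so no FIRST/FIRST conflict is possible there.

All alternatives of each non-terminal have pairwise disjoint FIRST sets.

Answer: No FIRST/FIRST conflicts.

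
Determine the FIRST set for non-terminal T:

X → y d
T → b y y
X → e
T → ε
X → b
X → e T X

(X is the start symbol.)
To compute FIRST(T), examine every production with T on the left-hand side, reading each right-hand side left to right until a non-nullable symbol is reached.

From T → b y y:
  - b is a terminal: add 'b' and stop
From T → ε:
  - ε-production, so ε ∈ FIRST(T)

Collecting: FIRST(T) = { 'b', ε }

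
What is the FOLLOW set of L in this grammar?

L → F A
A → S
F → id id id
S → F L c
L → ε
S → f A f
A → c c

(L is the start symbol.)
{ $, 'c' }

To compute FOLLOW(L), find every occurrence of L on a right-hand side N → α L β: add FIRST(β) \ {ε}, and if β is empty or nullable also add FOLLOW(N). Iterate to a fixed point.

L is the start symbol, so $ ∈ FOLLOW(L).
In S → F L c: L is followed by c, add FIRST(c) \ {ε} = { 'c' }

Taking the union: FOLLOW(L) = { $, 'c' }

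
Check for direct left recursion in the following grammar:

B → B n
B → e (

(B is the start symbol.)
Yes, B is left-recursive

B → B n: LEFT RECURSIVE (starts with B)
B → e (: starts with e

The grammar has direct left recursion on: B.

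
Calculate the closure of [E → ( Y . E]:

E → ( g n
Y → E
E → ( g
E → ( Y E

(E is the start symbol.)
{ [E → ( Y . E], [E → . ( Y E], [E → . ( g n], [E → . ( g] }

Start with: [E → ( Y . E]
  [E → ( Y . E] has the dot before E: add [E → . ( g n], [E → . ( g], [E → . ( Y E]
No further items can be added.

CLOSURE = { [E → ( Y . E], [E → . ( Y E], [E → . ( g n], [E → . ( g] }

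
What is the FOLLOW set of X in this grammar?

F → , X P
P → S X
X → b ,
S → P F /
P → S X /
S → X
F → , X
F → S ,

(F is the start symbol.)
To compute FOLLOW(X), find every occurrence of X on a right-hand side N → α X β: add FIRST(β) \ {ε}, and if β is empty or nullable also add FOLLOW(N). Iterate to a fixed point.

In F → , X P: X is followed by P, add FIRST(P) \ {ε} = { 'b' }
In P → S X: X is at the end, add FOLLOW(P)
In P → S X /: X is followed by '/', add FIRST('/') \ {ε} = { '/' }
In S → X: X is at the end, add FOLLOW(S)
In F → , X: X is at the end, add FOLLOW(F)

The FOLLOW sets referred to above (computed the same way, to a fixed point):
  FOLLOW(P) = { $, ',', '/', 'b' }
  FOLLOW(S) = { ',', 'b' }
  FOLLOW(F) = { $, '/' }

Taking the union: FOLLOW(X) = { $, ',', '/', 'b' }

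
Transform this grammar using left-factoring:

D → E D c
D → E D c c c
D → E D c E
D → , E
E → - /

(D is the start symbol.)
D → E D c D'
D' → ε
D' → c c
D' → E
D → , E
E → - /

Left-factoring transforms A → αβ₁ | αβ₂ into A → αA' and A' → β₁ | β₂
(α is the longest common prefix among the alternatives). Repeat until
no nonterminal has two alternatives with a common prefix.

Round 1: D has alternatives sharing prefix 'E D c'. Introduce D': D → E D c D'
  Add: D' → ε
  Add: D' → c c
  Add: D' → E

No remaining common prefixes — done.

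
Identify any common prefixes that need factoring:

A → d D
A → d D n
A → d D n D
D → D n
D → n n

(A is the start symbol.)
Left-factoring is needed when two productions for the same non-terminal
share a common prefix on the right-hand side.

Productions for A:
  A → d D
  A → d D n
  A → d D n D
Productions for D:
  D → D n
  D → n n

Found common prefix 'd D' in productions for A

Answer: Yes, A has productions with common prefix 'd D'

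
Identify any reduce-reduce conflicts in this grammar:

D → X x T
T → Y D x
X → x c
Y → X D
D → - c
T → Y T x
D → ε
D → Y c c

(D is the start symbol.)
A reduce-reduce conflict occurs when an LR(0) state has two complete items [A → α .] and [B → β .] — both call for a reduction, and with no lookahead the parser cannot choose between them.

Augment with D' → D and build the canonical LR(0) collection (I0 = CLOSURE({[D' → . D]}), then GOTO on every symbol after a dot until no new states appear). It has 20 states:
  I0: { [D → . - c], [D → . X x T], [D → . Y c c], [D → .], [D' → . D], [X → . x c], [Y → . X D] }  — shift, reduce
  I1: { [D → - . c] }  — shift
  I2: { [D' → D .] }  — accept
  I3: { [D → . - c], [D → . X x T], [D → . Y c c], [D → .], [D → X . x T], [X → . x c], [Y → . X D], [Y → X . D] }  — shift, reduce
  I4: { [D → Y . c c] }  — shift
  I5: { [X → x . c] }  — shift
  I6: { [X → x c .] }  — reduce
  I7: { [D → Y c . c] }  — shift
  I8: { [D → Y c c .] }  — reduce
  I9: { [Y → X D .] }  — reduce
  I10: { [D → X x . T], [T → . Y D x], [T → . Y T x], [X → . x c], [X → x . c], [Y → . X D] }  — shift
  I11: { [D → X x T .] }  — reduce
  I12: { [D → . - c], [D → . X x T], [D → . Y c c], [D → .], [X → . x c], [Y → . X D], [Y → X . D] }  — shift, reduce
  I13: { [D → . - c], [D → . X x T], [D → . Y c c], [D → .], [T → . Y D x], [T → . Y T x], [T → Y . D x], [T → Y . T x], [X → . x c], [Y → . X D] }  — shift, reduce
  I14: { [T → Y D . x] }  — shift
  I15: { [T → Y T . x] }  — shift
  I16: { [D → . - c], [D → . X x T], [D → . Y c c], [D → .], [D → Y . c c], [T → . Y D x], [T → . Y T x], [T → Y . D x], [T → Y . T x], [X → . x c], [Y → . X D] }  — shift, reduce
  I17: { [T → Y T x .] }  — reduce
  I18: { [T → Y D x .] }  — reduce
  I19: { [D → - c .] }  — reduce

No state contains more than one complete item.

Answer: No reduce-reduce conflicts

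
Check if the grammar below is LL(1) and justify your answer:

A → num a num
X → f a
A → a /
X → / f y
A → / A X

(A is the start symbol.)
Yes, the grammar is LL(1).

A grammar is LL(1) if for each non-terminal N with multiple productions, the predict sets of those productions are pairwise disjoint, where PREDICT(N → α) = (FIRST(α) \ {ε}) ∪ (FOLLOW(N) if α ⇒* ε).

For A:
  PREDICT(A → num a num) = { 'num' }
  PREDICT(A → a '/') = { 'a' }
  PREDICT(A → '/' A X) = { '/' }
For X:
  PREDICT(X → f a) = { 'f' }
  PREDICT(X → '/' f y) = { '/' }

All predict sets are disjoint. The grammar IS LL(1).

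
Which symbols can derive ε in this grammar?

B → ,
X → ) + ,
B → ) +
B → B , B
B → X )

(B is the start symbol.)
None

A non-terminal is nullable if it can derive ε (the empty string): either it has an ε-production, or it has a production whose right-hand side consists entirely of nullable non-terminals.

There are no ε-productions, so no non-terminal can derive ε.
No non-terminals are nullable.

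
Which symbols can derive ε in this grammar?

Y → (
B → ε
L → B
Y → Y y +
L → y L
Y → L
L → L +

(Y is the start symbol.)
A non-terminal is nullable if it can derive ε (the empty string): either it has an ε-production, or it has a production whose right-hand side consists entirely of nullable non-terminals.

ε-productions: B → ε
So B is immediately nullable.
L → B: every symbol on the right is nullable, so L is nullable too.
Y → L: every symbol on the right is nullable, so Y is nullable too.
Every non-terminal is now nullable.
Nullable = { 'B', 'L', 'Y' }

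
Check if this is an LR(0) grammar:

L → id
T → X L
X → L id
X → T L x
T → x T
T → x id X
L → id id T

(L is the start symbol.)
A grammar is LR(0) if no state in the canonical LR(0) collection has:
  - both a shift item (dot before a terminal) and a complete item (shift-reduce conflict), or
  - two or more complete items (reduce-reduce conflict; the accept item [L' → L .] counts as a complete item here).

Augment with L' → L and build the canonical LR(0) collection (I0 = CLOSURE({[L' → . L]}), then GOTO on every symbol after a dot until no new states appear). It has 17 states:
  I0: { [L → . id id T], [L → . id], [L' → . L] }  — shift
  I1: { [L' → L .] }  — accept
  I2: { [L → id . id T], [L → id .] }  — shift, reduce
  I3: { [L → . id id T], [L → . id], [L → id id . T], [T → . X L], [T → . x T], [T → . x id X], [X → . L id], [X → . T L x] }  — shift
  I4: { [X → L . id] }  — shift
  I5: { [L → . id id T], [L → . id], [L → id id T .], [X → T . L x] }  — shift, reduce
  I6: { [L → . id id T], [L → . id], [T → X . L] }  — shift
  I7: { [L → . id id T], [L → . id], [T → . X L], [T → . x T], [T → . x id X], [T → x . T], [T → x . id X], [X → . L id], [X → . T L x] }  — shift
  I8: { [L → . id id T], [L → . id], [T → x T .], [X → T . L x] }  — shift, reduce
  I9: { [L → . id id T], [L → . id], [L → id . id T], [L → id .], [T → . X L], [T → . x T], [T → . x id X], [T → x id . X], [X → . L id], [X → . T L x] }  — shift, reduce
  I10: { [L → . id id T], [L → . id], [X → T . L x] }  — shift
  I11: { [L → . id id T], [L → . id], [T → X . L], [T → x id X .] }  — shift, reduce
  I12: { [L → . id id T], [L → . id], [L → id . id T], [L → id .], [L → id id . T], [T → . X L], [T → . x T], [T → . x id X], [X → . L id], [X → . T L x] }  — shift, reduce
  I13: { [T → X L .] }  — reduce
  I14: { [X → T L . x] }  — shift
  I15: { [X → T L x .] }  — reduce
  I16: { [X → L id .] }  — reduce

Conflict in state I2:
  Shift-reduce conflict between [L → id .] and [L → id . id T]
So the grammar is NOT LR(0).

Answer: No. Shift-reduce conflict between [L → id .] and [L → id . id T]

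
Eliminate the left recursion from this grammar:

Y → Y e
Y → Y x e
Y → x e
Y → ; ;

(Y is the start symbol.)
Y → x e Y'
Y → ; ; Y'
Y' → e Y'
Y' → x e Y'
Y' → ε

Y is directly left-recursive. The standard transformation for
  A → A α₁ | ... | A α_m | β₁ | ... | β_n
is
  A  → β₁ A' | ... | β_n A'
  A' → α₁ A' | ... | α_m A' | ε

Y → x e becomes Y → x e Y'
Y → ; ; becomes Y → ; ; Y'
Y → Y e becomes Y' → e Y'
Y → Y x e becomes Y' → x e Y'
Add Y' → ε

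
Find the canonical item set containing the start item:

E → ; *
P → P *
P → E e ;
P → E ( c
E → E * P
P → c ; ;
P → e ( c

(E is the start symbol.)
{ [E → . ; *], [E → . E * P], [E' → . E] }

First, augment the grammar with E' → E
I₀ = CLOSURE({ [E' → . E] }):
  [E' → . E] has the dot before E: add [E → . ; *], [E → . E * P]
No further items can be added.

I₀ = { [E → . ; *], [E → . E * P], [E' → . E] }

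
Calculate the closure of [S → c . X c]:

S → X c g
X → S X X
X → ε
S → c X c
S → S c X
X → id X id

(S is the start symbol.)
{ [S → . S c X], [S → . X c g], [S → . c X c], [S → c . X c], [X → . S X X], [X → . id X id], [X → .] }

To compute CLOSURE, for each item [A → α.Bβ] where B is a non-terminal, add [B → .γ] for all productions B → γ; repeat for the newly added items until nothing changes.

Start with: [S → c . X c]
  [S → c . X c] has the dot before X: add [X → . S X X], [X → .], [X → . id X id]
  [X → . S X X] has the dot before S: add [S → . X c g], [S → . c X c], [S → . S c X]
No further items can be added.

CLOSURE = { [S → . S c X], [S → . X c g], [S → . c X c], [S → c . X c], [X → . S X X], [X → . id X id], [X → .] }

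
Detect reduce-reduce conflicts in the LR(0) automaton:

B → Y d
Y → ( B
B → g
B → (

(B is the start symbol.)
No reduce-reduce conflicts

A reduce-reduce conflict occurs when an LR(0) state has two complete items [A → α .] and [B → β .] — both call for a reduction, and with no lookahead the parser cannot choose between them.

Augment with B' → B and build the canonical LR(0) collection (I0 = CLOSURE({[B' → . B]}), then GOTO on every symbol after a dot until no new states appear). It has 7 states:
  I0: { [B → . (], [B → . Y d], [B → . g], [B' → . B], [Y → . ( B] }  — shift
  I1: { [B → ( .], [B → . (], [B → . Y d], [B → . g], [Y → ( . B], [Y → . ( B] }  — shift, reduce
  I2: { [B' → B .] }  — accept
  I3: { [B → Y . d] }  — shift
  I4: { [B → g .] }  — reduce
  I5: { [B → Y d .] }  — reduce
  I6: { [Y → ( B .] }  — reduce

No state contains more than one complete item.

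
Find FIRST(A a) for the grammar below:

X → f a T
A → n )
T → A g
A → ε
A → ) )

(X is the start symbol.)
{ ')', 'a', 'n' }

FIRST sets of the non-terminals involved (from the grammar, by fixed-point iteration):
  FIRST(A) = { ')', 'n', ε }

To compute FIRST(A a), process the symbols left to right:
Symbol A is a non-terminal. Add FIRST(A) \ {ε} = { ')', 'n' }
A is nullable (ε ∈ FIRST(A)), continue to the next symbol.
Symbol a is a terminal. Add 'a' and stop.
FIRST(A a) = { ')', 'a', 'n' }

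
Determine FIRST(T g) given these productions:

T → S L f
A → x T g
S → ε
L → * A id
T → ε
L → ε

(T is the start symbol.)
{ '*', 'f', 'g' }

FIRST sets of the non-terminals involved (from the grammar, by fixed-point iteration):
  FIRST(T) = { '*', 'f', ε }

To compute FIRST(T g), process the symbols left to right:
Symbol T is a non-terminal. Add FIRST(T) \ {ε} = { '*', 'f' }
T is nullable (ε ∈ FIRST(T)), continue to the next symbol.
Symbol g is a terminal. Add 'g' and stop.
FIRST(T g) = { '*', 'f', 'g' }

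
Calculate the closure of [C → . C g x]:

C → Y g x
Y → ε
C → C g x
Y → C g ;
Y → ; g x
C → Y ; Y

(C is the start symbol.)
To compute CLOSURE, for each item [A → α.Bβ] where B is a non-terminal, add [B → .γ] for all productions B → γ; repeat for the newly added items until nothing changes.

Start with: [C → . C g x]
  [C → . C g x] has the dot before C: add [C → . Y g x], [C → . Y ; Y]
  [C → . Y g x] has the dot before Y: add [Y → .], [Y → . C g ;], [Y → . ; g x]
No further items can be added.

CLOSURE = { [C → . C g x], [C → . Y ; Y], [C → . Y g x], [Y → . ; g x], [Y → . C g ;], [Y → .] }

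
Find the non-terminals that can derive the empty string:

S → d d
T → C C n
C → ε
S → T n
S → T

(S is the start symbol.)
A non-terminal is nullable if it can derive ε (the empty string): either it has an ε-production, or it has a production whose right-hand side consists entirely of nullable non-terminals.

ε-productions: C → ε
So C is immediately nullable.
No further non-terminal can be added: every production for the remaining non-terminals contains a terminal or a non-nullable non-terminal.
Nullable = { 'C' }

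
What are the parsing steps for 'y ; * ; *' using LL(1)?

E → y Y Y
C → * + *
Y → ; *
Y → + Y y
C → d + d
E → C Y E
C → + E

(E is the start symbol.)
Stack is shown with the top on the left.

Stack    Input        Action
----------------------------
E $      y ; * ; * $  output E → y Y Y
y Y Y $  y ; * ; * $  match 'y'
Y Y $    ; * ; * $    output Y → ; *
; * Y $  ; * ; * $    match ';'
* Y $    * ; * $      match '*'
Y $      ; * $        output Y → ; *
; * $    ; * $        match ';'
* $      * $          match '*'
$        $            accept

The string is accepted.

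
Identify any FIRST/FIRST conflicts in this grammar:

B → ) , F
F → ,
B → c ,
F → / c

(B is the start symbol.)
No FIRST/FIRST conflicts.

A FIRST/FIRST conflict occurs when two productions N → α and N → β for the same non-terminal have FIRST(α) ∩ FIRST(β) ≠ ∅ (with ε ∈ FIRST of a nullable right-hand side, so two nullable alternatives also conflict).

Productions for B:
  B → ) , F: FIRST = { ')' }
  B → c ,: FIRST = { 'c' }
Productions for F:
  F → ,: FIRST = { ',' }
  F → / c: FIRST = { '/' }

All alternatives of each non-terminal have pairwise disjoint FIRST sets.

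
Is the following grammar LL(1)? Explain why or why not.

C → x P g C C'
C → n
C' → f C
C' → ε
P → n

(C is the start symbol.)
Relevant sets:
  FOLLOW(C') = { $, 'f' }

For C:
  PREDICT(C → x P g C C') = { 'x' }
  PREDICT(C → n) = { 'n' }
For C':
  PREDICT(C' → f C) = { 'f' }
  PREDICT(C' → ε) = { $, 'f' }
P has a single production, so nothing to check there.

Conflict found: Predict set conflict for C': { 'f' }
The grammar is NOT LL(1).

Answer: No. Predict set conflict for C': { 'f' }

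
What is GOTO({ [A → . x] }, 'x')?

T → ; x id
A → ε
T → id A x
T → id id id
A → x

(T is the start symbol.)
{ [A → x .] }

GOTO(I, 'x') = CLOSURE({ [A → αX.β] : [A → α.Xβ] ∈ I, X = 'x' })

Items with dot before 'x', with the dot advanced:
  [A → . x] → [A → x .]
Closure adds nothing (no advanced item has the dot before a non-terminal).

GOTO = { [A → x .] }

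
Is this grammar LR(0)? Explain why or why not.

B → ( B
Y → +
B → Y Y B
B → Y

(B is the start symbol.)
No. Shift-reduce conflict between [B → Y .] and [Y → . +]

Augment with B' → B and build the canonical LR(0) collection (I0 = CLOSURE({[B' → . B]}), then GOTO on every symbol after a dot until no new states appear). It has 8 states:
  I0: { [B → . ( B], [B → . Y Y B], [B → . Y], [B' → . B], [Y → . +] }  — shift
  I1: { [B → ( . B], [B → . ( B], [B → . Y Y B], [B → . Y], [Y → . +] }  — shift
  I2: { [Y → + .] }  — reduce
  I3: { [B' → B .] }  — accept
  I4: { [B → Y . Y B], [B → Y .], [Y → . +] }  — shift, reduce
  I5: { [B → . ( B], [B → . Y Y B], [B → . Y], [B → Y Y . B], [Y → . +] }  — shift
  I6: { [B → Y Y B .] }  — reduce
  I7: { [B → ( B .] }  — reduce

Conflict in state I4:
  Shift-reduce conflict between [B → Y .] and [Y → . +]
So the grammar is NOT LR(0).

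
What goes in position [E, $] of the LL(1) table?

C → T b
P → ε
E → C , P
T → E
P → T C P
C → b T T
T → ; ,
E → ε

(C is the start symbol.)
To find M[E, $], we find productions for E where $ is in the predict set (PREDICT(N → α) = (FIRST(α) \ {ε}) ∪ (FOLLOW(N) if α ⇒* ε)).

Relevant sets:
  FIRST(C) = { ';', 'b' }
  FOLLOW(E) = { $, ',', ';', 'b' }

E → C , P: PREDICT = { ';', 'b' }
E → ε: PREDICT = { $, ',', ';', 'b' }
  $ is in predict set, so this production goes in M[E, $]

M[E, $] = E → ε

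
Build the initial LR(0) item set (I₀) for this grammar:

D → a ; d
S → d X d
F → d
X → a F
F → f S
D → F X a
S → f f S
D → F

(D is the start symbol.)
First, augment the grammar with D' → D
I₀ = CLOSURE({ [D' → . D] }):
  [D' → . D] has the dot before D: add [D → . a ; d], [D → . F X a], [D → . F]
  [D → . F X a] has the dot before F: add [F → . d], [F → . f S]
No further items can be added.

I₀ = { [D → . F X a], [D → . F], [D → . a ; d], [D' → . D], [F → . d], [F → . f S] }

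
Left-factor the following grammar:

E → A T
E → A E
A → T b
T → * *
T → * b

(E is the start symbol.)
E → A E'
E' → T
E' → E
A → T b
T → * T'
T' → *
T' → b

Left-factoring transforms A → αβ₁ | αβ₂ into A → αA' and A' → β₁ | β₂
(α is the longest common prefix among the alternatives). Repeat until
no nonterminal has two alternatives with a common prefix.

Round 1: E has alternatives sharing prefix 'A'. Introduce E': E → A E'
  Add: E' → T
  Add: E' → E

Round 2: T has alternatives sharing prefix '*'. Introduce T': T → * T'
  Add: T' → *
  Add: T' → b

No remaining common prefixes — done.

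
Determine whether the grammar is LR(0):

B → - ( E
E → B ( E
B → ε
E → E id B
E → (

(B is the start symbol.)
A grammar is LR(0) if no state in the canonical LR(0) collection has:
  - both a shift item (dot before a terminal) and a complete item (shift-reduce conflict), or
  - two or more complete items (reduce-reduce conflict; the accept item [B' → B .] counts as a complete item here).

Augment with B' → B and build the canonical LR(0) collection (I0 = CLOSURE({[B' → . B]}), then GOTO on every symbol after a dot until no new states appear). It has 11 states:
  I0: { [B → . - ( E], [B → .], [B' → . B] }  — shift, reduce
  I1: { [B → - . ( E] }  — shift
  I2: { [B' → B .] }  — accept
  I3: { [B → - ( . E], [B → . - ( E], [B → .], [E → . (], [E → . B ( E], [E → . E id B] }  — shift, reduce
  I4: { [E → ( .] }  — reduce
  I5: { [E → B . ( E] }  — shift
  I6: { [B → - ( E .], [E → E . id B] }  — shift, reduce
  I7: { [B → . - ( E], [B → .], [E → E id . B] }  — shift, reduce
  I8: { [E → E id B .] }  — reduce
  I9: { [B → . - ( E], [B → .], [E → . (], [E → . B ( E], [E → . E id B], [E → B ( . E] }  — shift, reduce
  I10: { [E → B ( E .], [E → E . id B] }  — shift, reduce

Conflict in state I0:
  Shift-reduce conflict between [B → .] and [B → . - ( E]
So the grammar is NOT LR(0).

Answer: No. Shift-reduce conflict between [B → .] and [B → . - ( E]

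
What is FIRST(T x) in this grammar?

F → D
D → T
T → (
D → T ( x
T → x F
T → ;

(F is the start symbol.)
FIRST sets of the non-terminals involved (from the grammar, by fixed-point iteration):
  FIRST(T) = { '(', ';', 'x' }

To compute FIRST(T x), process the symbols left to right:
Symbol T is a non-terminal. Add FIRST(T) \ {ε} = { '(', ';', 'x' }
T is not nullable (ε ∉ FIRST(T)), so stop here.
FIRST(T x) = { '(', ';', 'x' }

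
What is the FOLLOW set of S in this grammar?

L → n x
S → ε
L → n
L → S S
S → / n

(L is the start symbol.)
{ $, '/' }

To compute FOLLOW(S), find every occurrence of S on a right-hand side N → α S β: add FIRST(β) \ {ε}, and if β is empty or nullable also add FOLLOW(N). Iterate to a fixed point.

In L → S S: S is followed by S, add FIRST(S) \ {ε} = { '/' }
  S is nullable, so also add FOLLOW(L)
In L → S S: S is at the end, add FOLLOW(L)

The FOLLOW sets referred to above (computed the same way, to a fixed point):
  FOLLOW(L) = { $ }

Taking the union: FOLLOW(S) = { $, '/' }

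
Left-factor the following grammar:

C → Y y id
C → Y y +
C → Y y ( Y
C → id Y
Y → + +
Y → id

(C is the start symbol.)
Left-factoring transforms A → αβ₁ | αβ₂ into A → αA' and A' → β₁ | β₂
(α is the longest common prefix among the alternatives). Repeat until
no nonterminal has two alternatives with a common prefix.

Round 1: C has alternatives sharing prefix 'Y y'. Introduce C': C → Y y C'
  Add: C' → id
  Add: C' → +
  Add: C' → ( Y

No remaining common prefixes — done.

Resulting grammar:
C → Y y C'
C' → id
C' → +
C' → ( Y
C → id Y
Y → + +
Y → id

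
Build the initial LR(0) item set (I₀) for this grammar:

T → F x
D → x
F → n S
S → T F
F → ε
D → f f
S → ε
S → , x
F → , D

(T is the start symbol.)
{ [F → . , D], [F → . n S], [F → .], [T → . F x], [T' → . T] }

First, augment the grammar with T' → T
I₀ = CLOSURE({ [T' → . T] }):
  [T' → . T] has the dot before T: add [T → . F x]
  [T → . F x] has the dot before F: add [F → . n S], [F → .], [F → . , D]
No further items can be added.

I₀ = { [F → . , D], [F → . n S], [F → .], [T → . F x], [T' → . T] }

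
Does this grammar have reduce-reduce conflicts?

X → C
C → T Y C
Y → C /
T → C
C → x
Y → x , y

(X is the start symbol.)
Augment with X' → X and build the canonical LR(0) collection (I0 = CLOSURE({[X' → . X]}), then GOTO on every symbol after a dot until no new states appear). It has 12 states:
  I0: { [C → . T Y C], [C → . x], [T → . C], [X → . C], [X' → . X] }  — shift
  I1: { [T → C .], [X → C .] }  — 2 reduces
  I2: { [C → . T Y C], [C → . x], [C → T . Y C], [T → . C], [Y → . C /], [Y → . x , y] }  — shift
  I3: { [X' → X .] }  — accept
  I4: { [C → x .] }  — reduce
  I5: { [T → C .], [Y → C . /] }  — shift, reduce
  I6: { [C → . T Y C], [C → . x], [C → T Y . C], [T → . C] }  — shift
  I7: { [C → x .], [Y → x . , y] }  — shift, reduce
  I8: { [Y → x , . y] }  — shift
  I9: { [Y → x , y .] }  — reduce
  I10: { [C → T Y C .], [T → C .] }  — 2 reduces
  I11: { [Y → C / .] }  — reduce

I1 contains complete items [T → C .], [X → C .] — reduce-reduce conflict.
I10 contains complete items [C → T Y C .], [T → C .] — reduce-reduce conflict.

Answer: Yes — I1: [T → C .] vs [X → C .]; I10: [C → T Y C .] vs [T → C .]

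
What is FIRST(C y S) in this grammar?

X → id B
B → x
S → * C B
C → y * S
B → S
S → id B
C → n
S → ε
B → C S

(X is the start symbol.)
{ 'n', 'y' }

FIRST sets of the non-terminals involved (from the grammar, by fixed-point iteration):
  FIRST(C) = { 'n', 'y' }

To compute FIRST(C y S), process the symbols left to right:
Symbol C is a non-terminal. Add FIRST(C) \ {ε} = { 'n', 'y' }
C is not nullable (ε ∉ FIRST(C)), so stop here.
FIRST(C y S) = { 'n', 'y' }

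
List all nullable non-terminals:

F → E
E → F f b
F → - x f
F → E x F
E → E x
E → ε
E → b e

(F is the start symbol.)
{ 'E', 'F' }

A non-terminal is nullable if it can derive ε (the empty string): either it has an ε-production, or it has a production whose right-hand side consists entirely of nullable non-terminals.

ε-productions: E → ε
So E is immediately nullable.
F → E: every symbol on the right is nullable, so F is nullable too.
Every non-terminal is now nullable.
Nullable = { 'E', 'F' }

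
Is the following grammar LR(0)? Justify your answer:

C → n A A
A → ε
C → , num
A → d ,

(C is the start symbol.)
No. Shift-reduce conflict between [A → .] and [A → . d ,]

A grammar is LR(0) if no state in the canonical LR(0) collection has:
  - both a shift item (dot before a terminal) and a complete item (shift-reduce conflict), or
  - two or more complete items (reduce-reduce conflict; the accept item [C' → C .] counts as a complete item here).

Augment with C' → C and build the canonical LR(0) collection (I0 = CLOSURE({[C' → . C]}), then GOTO on every symbol after a dot until no new states appear). It has 9 states:
  I0: { [C → . , num], [C → . n A A], [C' → . C] }  — shift
  I1: { [C → , . num] }  — shift
  I2: { [C' → C .] }  — accept
  I3: { [A → . d ,], [A → .], [C → n . A A] }  — shift, reduce
  I4: { [A → . d ,], [A → .], [C → n A . A] }  — shift, reduce
  I5: { [A → d . ,] }  — shift
  I6: { [A → d , .] }  — reduce
  I7: { [C → n A A .] }  — reduce
  I8: { [C → , num .] }  — reduce

Conflict in state I3:
  Shift-reduce conflict between [A → .] and [A → . d ,]
So the grammar is NOT LR(0).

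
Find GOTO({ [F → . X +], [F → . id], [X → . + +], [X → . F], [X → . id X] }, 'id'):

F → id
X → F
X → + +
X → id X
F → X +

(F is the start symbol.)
GOTO(I, 'id') = CLOSURE({ [A → αX.β] : [A → α.Xβ] ∈ I, X = 'id' })

Items with dot before 'id', with the dot advanced:
  [F → . id] → [F → id .]
  [X → . id X] → [X → id . X]
Closure of the advanced items:
  [X → id . X] has the dot before X: add [X → . F], [X → . + +], [X → . id X]
  [X → . F] has the dot before F: add [F → . id], [F → . X +]

GOTO = { [F → . X +], [F → . id], [F → id .], [X → . + +], [X → . F], [X → . id X], [X → id . X] }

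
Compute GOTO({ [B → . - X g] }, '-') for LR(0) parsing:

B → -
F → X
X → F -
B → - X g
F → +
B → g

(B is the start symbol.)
GOTO(I, '-') = CLOSURE({ [A → αX.β] : [A → α.Xβ] ∈ I, X = '-' })

Items with dot before '-', with the dot advanced:
  [B → . - X g] → [B → - . X g]
Closure of the advanced items:
  [B → - . X g] has the dot before X: add [X → . F -]
  [X → . F -] has the dot before F: add [F → . X], [F → . +]

GOTO = { [B → - . X g], [F → . +], [F → . X], [X → . F -] }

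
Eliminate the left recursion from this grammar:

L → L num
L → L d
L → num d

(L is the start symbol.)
L → num d L'
L' → num L'
L' → d L'
L' → ε

L is directly left-recursive. The standard transformation for
  A → A α₁ | ... | A α_m | β₁ | ... | β_n
is
  A  → β₁ A' | ... | β_n A'
  A' → α₁ A' | ... | α_m A' | ε

L → num d becomes L → num d L'
L → L num becomes L' → num L'
L → L d becomes L' → d L'
Add L' → ε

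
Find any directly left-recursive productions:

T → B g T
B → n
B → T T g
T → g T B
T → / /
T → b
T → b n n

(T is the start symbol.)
Direct left recursion occurs when N → N α for some non-terminal N (the right-hand side begins with the left-hand side itself).

T → B g T: starts with B
B → n: starts with n
B → T T g: starts with T
T → g T B: starts with g
T → / /: starts with '/'
T → b: starts with b
T → b n n: starts with b

No direct left recursion found.

Answer: No direct left recursion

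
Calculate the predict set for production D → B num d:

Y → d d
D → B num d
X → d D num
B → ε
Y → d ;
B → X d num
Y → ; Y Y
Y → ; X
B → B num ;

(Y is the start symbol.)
PREDICT(D → B num d) = (FIRST(RHS) \ {ε}) ∪ (FOLLOW(D) if ε ∈ FIRST(RHS), i.e. RHS ⇒* ε)
FIRST(B) = { 'd', 'num', ε }
FIRST(B num d) = { 'd', 'num' }
ε ∉ FIRST(B num d), so FOLLOW(D) is not added.
PREDICT(D → B num d) = { 'd', 'num' }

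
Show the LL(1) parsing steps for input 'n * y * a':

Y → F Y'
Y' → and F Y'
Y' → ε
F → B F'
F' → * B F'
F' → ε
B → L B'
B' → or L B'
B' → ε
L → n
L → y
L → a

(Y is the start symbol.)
Stack is shown with the top on the left.

Stack         Input        Action
---------------------------------
Y $           n * y * a $  output Y → F Y'
F Y' $        n * y * a $  output F → B F'
B F' Y' $     n * y * a $  output B → L B'
L B' F' Y' $  n * y * a $  output L → n
n B' F' Y' $  n * y * a $  match 'n'
B' F' Y' $    * y * a $    output B' → ε
F' Y' $       * y * a $    output F' → * B F'
* B F' Y' $   * y * a $    match '*'
B F' Y' $     y * a $      output B → L B'
L B' F' Y' $  y * a $      output L → y
y B' F' Y' $  y * a $      match 'y'
B' F' Y' $    * a $        output B' → ε
F' Y' $       * a $        output F' → * B F'
* B F' Y' $   * a $        match '*'
B F' Y' $     a $          output B → L B'
L B' F' Y' $  a $          output L → a
a B' F' Y' $  a $          match 'a'
B' F' Y' $    $            output B' → ε
F' Y' $       $            output F' → ε
Y' $          $            output Y' → ε
$             $            accept

The string is accepted.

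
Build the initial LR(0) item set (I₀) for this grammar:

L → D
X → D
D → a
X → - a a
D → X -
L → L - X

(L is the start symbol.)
First, augment the grammar with L' → L
I₀ = CLOSURE({ [L' → . L] }):
  [L' → . L] has the dot before L: add [L → . D], [L → . L - X]
  [L → . D] has the dot before D: add [D → . a], [D → . X -]
  [D → . X -] has the dot before X: add [X → . D], [X → . - a a]
No further items can be added.

I₀ = { [D → . X -], [D → . a], [L → . D], [L → . L - X], [L' → . L], [X → . - a a], [X → . D] }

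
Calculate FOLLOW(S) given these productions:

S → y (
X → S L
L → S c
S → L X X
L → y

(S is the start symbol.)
S is the start symbol, so $ ∈ FOLLOW(S).
In X → S L: S is followed by L, add FIRST(L) \ {ε} = { 'y' }
In L → S c: S is followed by c, add FIRST(c) \ {ε} = { 'c' }

Taking the union: FOLLOW(S) = { $, 'c', 'y' }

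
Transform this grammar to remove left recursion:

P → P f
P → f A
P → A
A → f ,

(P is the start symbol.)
P → f A P'
P → A P'
P' → f P'
P' → ε
A → f ,

P is directly left-recursive. The standard transformation for
  A → A α₁ | ... | A α_m | β₁ | ... | β_n
is
  A  → β₁ A' | ... | β_n A'
  A' → α₁ A' | ... | α_m A' | ε

P → f A becomes P → f A P'
P → A becomes P → A P'
P → P f becomes P' → f P'
Add P' → ε

Productions for other non-terminals are unchanged:
  A → f ,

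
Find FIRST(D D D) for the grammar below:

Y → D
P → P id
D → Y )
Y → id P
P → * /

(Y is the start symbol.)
{ 'id' }

FIRST sets of the non-terminals involved (from the grammar, by fixed-point iteration):
  FIRST(D) = { 'id' }

To compute FIRST(D D D), process the symbols left to right:
Symbol D is a non-terminal. Add FIRST(D) \ {ε} = { 'id' }
D is not nullable (ε ∉ FIRST(D)), so stop here.
FIRST(D D D) = { 'id' }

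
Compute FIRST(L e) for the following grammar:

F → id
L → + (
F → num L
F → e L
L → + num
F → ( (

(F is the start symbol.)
{ '+' }

FIRST sets of the non-terminals involved (from the grammar, by fixed-point iteration):
  FIRST(L) = { '+' }

To compute FIRST(L e), process the symbols left to right:
Symbol L is a non-terminal. Add FIRST(L) \ {ε} = { '+' }
L is not nullable (ε ∉ FIRST(L)), so stop here.
FIRST(L e) = { '+' }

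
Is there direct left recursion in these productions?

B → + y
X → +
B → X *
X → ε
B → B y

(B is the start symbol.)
Yes, B is left-recursive

B → + y: starts with '+'
X → +: starts with '+'
B → X *: starts with X
X → ε: starts with ε
B → B y: LEFT RECURSIVE (starts with B)

The grammar has direct left recursion on: B.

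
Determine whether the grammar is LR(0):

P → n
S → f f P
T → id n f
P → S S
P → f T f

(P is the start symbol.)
A grammar is LR(0) if no state in the canonical LR(0) collection has:
  - both a shift item (dot before a terminal) and a complete item (shift-reduce conflict), or
  - two or more complete items (reduce-reduce conflict; the accept item [P' → P .] counts as a complete item here).

Augment with P' → P and build the canonical LR(0) collection (I0 = CLOSURE({[P' → . P]}), then GOTO on every symbol after a dot until no new states appear). It has 14 states:
  I0: { [P → . S S], [P → . f T f], [P → . n], [P' → . P], [S → . f f P] }  — shift
  I1: { [P' → P .] }  — accept
  I2: { [P → S . S], [S → . f f P] }  — shift
  I3: { [P → f . T f], [S → f . f P], [T → . id n f] }  — shift
  I4: { [P → n .] }  — reduce
  I5: { [P → f T . f] }  — shift
  I6: { [P → . S S], [P → . f T f], [P → . n], [S → . f f P], [S → f f . P] }  — shift
  I7: { [T → id . n f] }  — shift
  I8: { [T → id n . f] }  — shift
  I9: { [T → id n f .] }  — reduce
  I10: { [S → f f P .] }  — reduce
  I11: { [P → f T f .] }  — reduce
  I12: { [P → S S .] }  — reduce
  I13: { [S → f . f P] }  — shift

Every state is either a pure shift/goto state or contains exactly one complete item and nothing to shift — no conflicts. The grammar is LR(0).

Answer: Yes, the grammar is LR(0)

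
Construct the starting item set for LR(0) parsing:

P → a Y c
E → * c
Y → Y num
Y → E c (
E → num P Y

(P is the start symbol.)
First, augment the grammar with P' → P
I₀ = CLOSURE({ [P' → . P] }):
  [P' → . P] has the dot before P: add [P → . a Y c]
No further items can be added.

I₀ = { [P → . a Y c], [P' → . P] }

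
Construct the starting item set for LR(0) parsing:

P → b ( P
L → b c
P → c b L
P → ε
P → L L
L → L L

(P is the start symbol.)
{ [L → . L L], [L → . b c], [P → . L L], [P → . b ( P], [P → . c b L], [P → .], [P' → . P] }

First, augment the grammar with P' → P
I₀ = CLOSURE({ [P' → . P] }):
  [P' → . P] has the dot before P: add [P → . b ( P], [P → . c b L], [P → .], [P → . L L]
  [P → . L L] has the dot before L: add [L → . b c], [L → . L L]
No further items can be added.

I₀ = { [L → . L L], [L → . b c], [P → . L L], [P → . b ( P], [P → . c b L], [P → .], [P' → . P] }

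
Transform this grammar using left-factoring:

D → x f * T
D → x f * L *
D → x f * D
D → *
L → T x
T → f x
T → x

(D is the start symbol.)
Left-factoring transforms A → αβ₁ | αβ₂ into A → αA' and A' → β₁ | β₂
(α is the longest common prefix among the alternatives). Repeat until
no nonterminal has two alternatives with a common prefix.

Round 1: D has alternatives sharing prefix 'x f *'. Introduce D': D → x f * D'
  Add: D' → T
  Add: D' → L *
  Add: D' → D

No remaining common prefixes — done.

Resulting grammar:
D → x f * D'
D' → T
D' → L *
D' → D
D → *
L → T x
T → f x
T → x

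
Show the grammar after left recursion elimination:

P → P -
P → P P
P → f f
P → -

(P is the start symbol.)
P → f f P'
P → - P'
P' → - P'
P' → P P'
P' → ε

P is directly left-recursive. The standard transformation for
  A → A α₁ | ... | A α_m | β₁ | ... | β_n
is
  A  → β₁ A' | ... | β_n A'
  A' → α₁ A' | ... | α_m A' | ε

P → f f becomes P → f f P'
P → - becomes P → - P'
P → P - becomes P' → - P'
P → P P becomes P' → P P'
Add P' → ε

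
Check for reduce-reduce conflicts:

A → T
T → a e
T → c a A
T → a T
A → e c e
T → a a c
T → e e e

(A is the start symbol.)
A reduce-reduce conflict occurs when an LR(0) state has two complete items [A → α .] and [B → β .] — both call for a reduction, and with no lookahead the parser cannot choose between them.

Augment with A' → A and build the canonical LR(0) collection (I0 = CLOSURE({[A' → . A]}), then GOTO on every symbol after a dot until no new states appear). It has 16 states:
  I0: { [A → . T], [A → . e c e], [A' → . A], [T → . a T], [T → . a a c], [T → . a e], [T → . c a A], [T → . e e e] }  — shift
  I1: { [A' → A .] }  — accept
  I2: { [A → T .] }  — reduce
  I3: { [T → . a T], [T → . a a c], [T → . a e], [T → . c a A], [T → . e e e], [T → a . T], [T → a . a c], [T → a . e] }  — shift
  I4: { [T → c . a A] }  — shift
  I5: { [A → e . c e], [T → e . e e] }  — shift
  I6: { [A → e c . e] }  — shift
  I7: { [T → e e . e] }  — shift
  I8: { [T → e e e .] }  — reduce
  I9: { [A → e c e .] }  — reduce
  I10: { [A → . T], [A → . e c e], [T → . a T], [T → . a a c], [T → . a e], [T → . c a A], [T → . e e e], [T → c a . A] }  — shift
  I11: { [T → c a A .] }  — reduce
  I12: { [T → a T .] }  — reduce
  I13: { [T → . a T], [T → . a a c], [T → . a e], [T → . c a A], [T → . e e e], [T → a . T], [T → a . a c], [T → a . e], [T → a a . c] }  — shift
  I14: { [T → a e .], [T → e . e e] }  — shift, reduce
  I15: { [T → a a c .], [T → c . a A] }  — shift, reduce

No state contains more than one complete item.

Answer: No reduce-reduce conflicts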